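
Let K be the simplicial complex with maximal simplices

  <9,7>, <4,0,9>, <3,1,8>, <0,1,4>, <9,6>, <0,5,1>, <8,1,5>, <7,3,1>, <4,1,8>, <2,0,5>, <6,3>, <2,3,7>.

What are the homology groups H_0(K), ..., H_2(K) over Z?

H_0 = Z,  H_1 = Z^3,  H_2 = 0.

Order the vertices as 0 < 1 < 2 < 3 < 4 < 5 < 6 < 7 < 8 < 9. Listing each simplex with vertices in this order, K has dimension 2 with simplices:

  0-simplices (10): [0], [1], [2], [3], [4], [5], [6], [7], [8], [9]
  1-simplices (21): [0,1], [0,2], [0,4], [0,5], [0,9], [1,3], [1,4], [1,5], [1,7], [1,8], [2,3], [2,5], [2,7], [3,6], [3,7], [3,8], [4,8], [4,9], [5,8], [6,9], [7,9]
  2-simplices (9): [0,1,4], [0,1,5], [0,2,5], [0,4,9], [1,3,7], [1,3,8], [1,4,8], [1,5,8], [2,3,7]

so the chain groups are C_0 ≅ Z^10, C_1 ≅ Z^21, C_2 ≅ Z^9.

The boundary map ∂_1: C_1 → C_0 sends each edge [p,q] (with p < q) to q − p.
As a 10×21 matrix over Z this has rank 9, with invariant factors (1,1,1,1,1,1,1,1,1).

∂_2: C_2 → C_1 acts by ∂[p,q,r] = [q,r] − [p,r] + [p,q]. For instance
  ∂[1,3,7] = [3,7] − [1,7] + [1,3],
  ∂[0,2,5] = [2,5] − [0,5] + [0,2].
The resulting 21×9 matrix has rank 9, and its Smith normal form has invariant factors (1,1,1,1,1,1,1,1,1).

From H_k ≅ ker(∂_k) / im(∂_{k+1}) we obtain:

  H_0: rank C_0 − rank ∂_1 = 10 − 9 = 1, and the invariant factors of ∂_1 are all 1, so H_0 ≅ Z.
  H_1: rank ker ∂_1 − rank ∂_2 = (21 − 9) − 9 = 3, and the invariant factors of ∂_2 are all 1, so H_1 ≅ Z^3.
  H_2: rank ker ∂_2 − rank ∂_3 = (9 − 9) − 0 = 0, and there is no ∂_3, so H_2 ≅ 0.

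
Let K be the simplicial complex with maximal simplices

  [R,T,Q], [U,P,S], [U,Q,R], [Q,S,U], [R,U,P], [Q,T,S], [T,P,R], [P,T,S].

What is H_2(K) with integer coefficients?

H_2 = Z.

Take the total order P < Q < R < S < T < U on the vertex set. Then K (dimension 2) consists of the simplices:

  0-simplices (6): P, Q, R, S, T, U
  1-simplices (12): PR, PS, PT, PU, QR, QS, QT, QU, RT, RU, ST, SU
  2-simplices (8): PRT, PRU, PST, PSU, QRT, QRU, QST, QSU

so the chain groups are C_0 ≅ Z^6, C_1 ≅ Z^12, C_2 ≅ Z^8.

Boundary ∂_1: C_1 → C_0 maps an edge to its endpoints' difference, ∂[p,q] = q − p.
This gives a 6×12 integer matrix of rank 5; reducing to Smith normal form yields diagonal entries (1,1,1,1,1).

∂_2: C_2 → C_1 maps a triangle to the signed sum of its edges. For instance
  ∂PST = ST − PT + PS,
  ∂PRU = RU − PU + PR.
As a 12×8 matrix over Z this has rank 7, with invariant factors (1,1,1,1,1,1,1).

Now H_k = ker ∂_k / im ∂_{k+1}, so:

  H_2: rank ker ∂_2 − rank ∂_3 = (8 − 7) − 0 = 1, and there is no ∂_3, so H_2 ≅ Z.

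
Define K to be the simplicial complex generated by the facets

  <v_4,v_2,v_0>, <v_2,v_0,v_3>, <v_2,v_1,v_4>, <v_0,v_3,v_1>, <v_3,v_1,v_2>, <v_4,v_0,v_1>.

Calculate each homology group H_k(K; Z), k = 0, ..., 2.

H_0 = Z,  H_1 = 0,  H_2 = Z.

K has 5 vertices, 9 edges, 6 triangles.
rank ∂_0 = 0, rank ∂_1 = 4 ⇒ b_0 = 5 − 0 − 4 = 1; all invariant factors of ∂_1 are 1 so no torsion. So H_0 ≅ Z.
rank ∂_1 = 4, rank ∂_2 = 5 ⇒ b_1 = 9 − 4 − 5 = 0; all invariant factors of ∂_2 are 1 so no torsion. So H_1 ≅ 0.
rank ∂_2 = 5, rank ∂_3 = 0 ⇒ b_2 = 6 − 5 − 0 = 1. So H_2 ≅ Z.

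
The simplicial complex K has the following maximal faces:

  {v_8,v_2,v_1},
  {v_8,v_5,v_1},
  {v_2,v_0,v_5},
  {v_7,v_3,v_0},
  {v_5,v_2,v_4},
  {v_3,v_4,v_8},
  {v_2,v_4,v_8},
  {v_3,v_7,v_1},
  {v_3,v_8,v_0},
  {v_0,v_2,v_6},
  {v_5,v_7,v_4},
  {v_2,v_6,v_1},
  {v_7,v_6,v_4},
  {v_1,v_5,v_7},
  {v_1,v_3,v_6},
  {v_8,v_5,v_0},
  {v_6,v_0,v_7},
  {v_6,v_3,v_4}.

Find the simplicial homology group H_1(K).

H_1 = Z ⊕ Z/2.

Order the vertices as v_0 < v_1 < v_2 < v_3 < v_4 < v_5 < v_6 < v_7 < v_8. Listing each simplex with vertices in this order, K has dimension 2 with simplices:

  0-simplices (9): [v_0], [v_1], [v_2], [v_3], [v_4], [v_5], [v_6], [v_7], [v_8]
  1-simplices (27): (27 of them)
  2-simplices (18): (18 of them)

so the chain groups are C_0 ≅ Z^9, C_1 ≅ Z^27, C_2 ≅ Z^18.

∂_1: C_1 → C_0 is given by ∂[p,q] = [q] − [p]. For instance
  ∂[v_3,v_8] = [v_8] − [v_3].
This gives a 9×27 integer matrix of rank 8; reducing to Smith normal form yields diagonal entries (1,1,1,1,1,1,1,1).

The boundary map ∂_2: C_2 → C_1 sends each 2-simplex [p,q,r] to [q,r] − [p,r] + [p,q]. For instance
  ∂[v_4,v_5,v_7] = [v_5,v_7] − [v_4,v_7] + [v_4,v_5],
  ∂[v_2,v_4,v_8] = [v_4,v_8] − [v_2,v_8] + [v_2,v_4].
As a 27×18 matrix over Z this has rank 18, with invariant factors (1,1,1,1,1,1,1,1,1,1,1,1,1,1,1,1,1,2).

From H_k ≅ ker(∂_k) / im(∂_{k+1}) we obtain:

  H_1: rank ker ∂_1 − rank ∂_2 = (27 − 8) − 18 = 1, and ∂_2 has invariant factor 2 > 1, so H_1 = Z ⊕ Z/2.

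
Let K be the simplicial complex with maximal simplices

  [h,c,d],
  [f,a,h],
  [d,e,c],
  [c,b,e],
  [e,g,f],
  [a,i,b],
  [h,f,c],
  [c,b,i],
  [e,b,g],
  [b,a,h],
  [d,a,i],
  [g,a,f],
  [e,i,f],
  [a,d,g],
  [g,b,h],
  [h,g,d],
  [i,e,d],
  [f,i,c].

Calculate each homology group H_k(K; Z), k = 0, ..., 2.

We work with the vertex ordering a < b < c < d < e < f < g < h < i. The simplices of K, each written with vertices in increasing order, are:

  0-simplices (9): a, b, c, d, e, f, g, h, i
  1-simplices (27): ab, ad, af, ag, ah, ai, bc, be, bg, bh, bi, cd, ce, cf, ch, ci, de, dg, dh, di, ef, eg, ei, fg, fh, fi, gh
  2-simplices (18): abh, abi, adg, adi, afg, afh, bce, bci, beg, bgh, cde, cdh, cfh, cfi, dei, dgh, efg, efi

giving chain groups C_0 ≅ Z^9, C_1 ≅ Z^27, C_2 ≅ Z^18.

∂_1: C_1 → C_0 sends each edge [p,q] (with p < q) to q − p. For instance
  ∂eg = g − e.
As a 9×27 matrix over Z this has rank 8, with invariant factors (1,1,1,1,1,1,1,1).

Boundary ∂_2: C_2 → C_1 acts by ∂[p,q,r] = [q,r] − [p,r] + [p,q]. For instance
  ∂bci = ci − bi + bc,
  ∂bce = ce − be + bc.
The resulting 27×18 matrix has rank 18, and its Smith normal form has invariant factors (1,1,1,1,1,1,1,1,1,1,1,1,1,1,1,1,1,2).

From H_k ≅ ker(∂_k) / im(∂_{k+1}) we obtain:

  H_0: rank C_0 − rank ∂_1 = 9 − 8 = 1, and the invariant factors of ∂_1 are all 1, so H_0 = Z.
  H_1: rank ker ∂_1 − rank ∂_2 = (27 − 8) − 18 = 1, and ∂_2 has invariant factor 2 > 1, so H_1 = Z ⊕ Z/2.
  H_2: rank ker ∂_2 − rank ∂_3 = (18 − 18) − 0 = 0, and there is no ∂_3, so H_2 = 0.

H_0 ≅ Z,  H_1 ≅ Z ⊕ Z/2,  H_2 = 0.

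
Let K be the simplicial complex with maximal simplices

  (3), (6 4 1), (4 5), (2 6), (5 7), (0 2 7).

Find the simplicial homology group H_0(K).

K has 8 vertices, 9 edges, 2 triangles.
rank ∂_0 = 0, rank ∂_1 = 6 ⇒ b_0 = 8 − 0 − 6 = 2; all invariant factors of ∂_1 are 1 so no torsion. So H_0 ≅ Z^2.

H_0 = Z^2.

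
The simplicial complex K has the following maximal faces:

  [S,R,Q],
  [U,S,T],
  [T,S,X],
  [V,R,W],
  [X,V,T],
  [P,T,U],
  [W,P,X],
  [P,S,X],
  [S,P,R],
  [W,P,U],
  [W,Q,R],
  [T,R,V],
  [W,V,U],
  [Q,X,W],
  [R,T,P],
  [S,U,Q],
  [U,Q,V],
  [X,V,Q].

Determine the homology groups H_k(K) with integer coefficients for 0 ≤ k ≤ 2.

H_0 = Z,  H_1 = Z ⊕ Z/2,  H_2 = 0.

Fix the vertex order P < Q < R < S < T < U < V < W < X and write every simplex with vertices in increasing order. Then dim K = 2 and the simplices of K are:

  0-simplices (9): P, Q, R, S, T, U, V, W, X
  1-simplices (27): PR, PS, PT, PU, PW, PX, QR, QS, QU, QV, QW, QX, RS, RT, RV, RW, ST, SU, SX, TU, TV, TX, UV, UW, VW, VX, WX
  2-simplices (18): PRS, PRT, PSX, PTU, PUW, PWX, QRS, QRW, QSU, QUV, QVX, QWX, RTV, RVW, STU, STX, TVX, UVW

Hence C_0 ≅ Z^9, C_1 ≅ Z^27, C_2 ≅ Z^18.

The boundary map ∂_1: C_1 → C_0 sends each edge [p,q] (with p < q) to q − p. For instance
  ∂PU = U − P.
As a 9×27 matrix over Z this has rank 8, with invariant factors (1,1,1,1,1,1,1,1).

∂_2: C_2 → C_1 sends each 2-simplex [p,q,r] to [q,r] − [p,r] + [p,q]. For instance
  ∂TVX = VX − TX + TV,
  ∂STX = TX − SX + ST.
The resulting 27×18 matrix has rank 18, and its Smith normal form has invariant factors (1,1,1,1,1,1,1,1,1,1,1,1,1,1,1,1,1,2).

Now H_k = ker ∂_k / im ∂_{k+1}, so:

  H_0: rank C_0 − rank ∂_1 = 9 − 8 = 1, and the invariant factors of ∂_1 are all 1, so H_0 ≅ Z.
  H_1: rank ker ∂_1 − rank ∂_2 = (27 − 8) − 18 = 1, and ∂_2 has invariant factor 2 > 1, so H_1 ≅ Z ⊕ Z/2.
  H_2: rank ker ∂_2 − rank ∂_3 = (18 − 18) − 0 = 0, and there is no ∂_3, so H_2 ≅ 0.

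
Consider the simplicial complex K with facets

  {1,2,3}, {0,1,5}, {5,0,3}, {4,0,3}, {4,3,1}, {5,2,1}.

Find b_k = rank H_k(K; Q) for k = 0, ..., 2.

b_0 = 1, b_1 = 1, b_2 = 0.

Fix the vertex order 0 < 1 < 2 < 3 < 4 < 5 and write every simplex with vertices in increasing order. Then dim K = 2 and the simplices of K are:

  0-simplices (6): [0], [1], [2], [3], [4], [5]
  1-simplices (12): [0,1], [0,3], [0,4], [0,5], [1,2], [1,3], [1,4], [1,5], [2,3], [2,5], [3,4], [3,5]
  2-simplices (6): [0,1,5], [0,3,4], [0,3,5], [1,2,3], [1,2,5], [1,3,4]

so the chain groups are C_0 ≅ Z^6, C_1 ≅ Z^12, C_2 ≅ Z^6.

The boundary map ∂_1: C_1 → C_0 sends each edge [p,q] (with p < q) to q − p. For instance
  ∂[1,2] = [2] − [1].
As a 6×12 matrix over Z this has rank 5, with invariant factors (1,1,1,1,1).

Boundary ∂_2: C_2 → C_1 acts by ∂[p,q,r] = [q,r] − [p,r] + [p,q]. For instance
  ∂[0,1,5] = [1,5] − [0,5] + [0,1],
  ∂[0,3,4] = [3,4] − [0,4] + [0,3].
This gives a 12×6 integer matrix of rank 6; reducing to Smith normal form yields diagonal entries (1,1,1,1,1,1).

Reading off H_k = ker ∂_k / im ∂_{k+1}:

  H_0: rank C_0 − rank ∂_1 = 6 − 5 = 1, and the invariant factors of ∂_1 are all 1, so H_0 ≅ Z.
  H_1: rank ker ∂_1 − rank ∂_2 = (12 − 5) − 6 = 1, and the invariant factors of ∂_2 are all 1, so H_1 ≅ Z.
  H_2: rank ker ∂_2 − rank ∂_3 = (6 − 6) − 0 = 0, and there is no ∂_3, so H_2 ≅ 0.

Hence the Betti numbers are b_0 = 1, b_1 = 1, b_2 = 0.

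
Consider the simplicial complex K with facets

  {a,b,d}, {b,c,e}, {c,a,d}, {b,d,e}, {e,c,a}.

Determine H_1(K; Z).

Fix the vertex order a < b < c < d < e and write every simplex with vertices in increasing order. Then dim K = 2 and the simplices of K are:

  0-simplices (5): a, b, c, d, e
  1-simplices (10): ab, ac, ad, ae, bc, bd, be, cd, ce, de
  2-simplices (5): abd, acd, ace, bce, bde

giving chain groups C_0 ≅ Z^5, C_1 ≅ Z^10, C_2 ≅ Z^5.

Boundary ∂_1: C_1 → C_0 sends each edge [p,q] (with p < q) to q − p. For instance
  ∂ce = e − c.
The resulting 5×10 matrix has rank 4, and its Smith normal form has invariant factors (1,1,1,1).

Boundary ∂_2: C_2 → C_1 sends each 2-simplex [p,q,r] to [q,r] − [p,r] + [p,q]. For instance
  ∂abd = bd − ad + ab,
  ∂bce = ce − be + bc.
As a 10×5 matrix over Z this has rank 5, with invariant factors (1,1,1,1,1).

Now H_k = ker ∂_k / im ∂_{k+1}, so:

  H_1: rank ker ∂_1 − rank ∂_2 = (10 − 4) − 5 = 1, and the invariant factors of ∂_2 are all 1, so H_1 ≅ Z.

(K is a triangulation of the Möbius band.)

H_1 = Z.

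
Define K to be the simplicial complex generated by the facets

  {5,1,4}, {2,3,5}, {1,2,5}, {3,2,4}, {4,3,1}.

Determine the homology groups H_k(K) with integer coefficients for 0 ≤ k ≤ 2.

Order the vertices as 1 < 2 < 3 < 4 < 5. Listing each simplex with vertices in this order, K has dimension 2 with simplices:

  0-simplices (5): [1], [2], [3], [4], [5]
  1-simplices (10): [1,2], [1,3], [1,4], [1,5], [2,3], [2,4], [2,5], [3,4], [3,5], [4,5]
  2-simplices (5): [1,2,5], [1,3,4], [1,4,5], [2,3,4], [2,3,5]

Hence C_0 ≅ Z^5, C_1 ≅ Z^10, C_2 ≅ Z^5.

∂_1: C_1 → C_0 maps an edge to its endpoints' difference, ∂[p,q] = q − p. For instance
  ∂[3,4] = [4] − [3].
The resulting 5×10 matrix has rank 4, and its Smith normal form has invariant factors (1,1,1,1).

The boundary map ∂_2: C_2 → C_1 sends each 2-simplex [p,q,r] to [q,r] − [p,r] + [p,q]. For instance
  ∂[1,4,5] = [4,5] − [1,5] + [1,4],
  ∂[2,3,5] = [3,5] − [2,5] + [2,3].
This gives a 10×5 integer matrix of rank 5; reducing to Smith normal form yields diagonal entries (1,1,1,1,1).

Now H_k = ker ∂_k / im ∂_{k+1}, so:

  H_0: rank C_0 − rank ∂_1 = 5 − 4 = 1, and the invariant factors of ∂_1 are all 1, so H_0 ≅ Z.
  H_1: rank ker ∂_1 − rank ∂_2 = (10 − 4) − 5 = 1, and the invariant factors of ∂_2 are all 1, so H_1 ≅ Z.
  H_2: rank ker ∂_2 − rank ∂_3 = (5 − 5) − 0 = 0, and there is no ∂_3, so H_2 ≅ 0.

H_0 = Z,  H_1 = Z,  H_2 = 0.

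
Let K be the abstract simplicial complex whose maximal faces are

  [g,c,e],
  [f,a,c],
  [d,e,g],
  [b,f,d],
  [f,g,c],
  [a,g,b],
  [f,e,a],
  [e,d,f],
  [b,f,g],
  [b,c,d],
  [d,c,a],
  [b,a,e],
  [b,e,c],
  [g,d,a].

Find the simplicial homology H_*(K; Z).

K has 7 vertices, 21 edges, 14 triangles.
rank ∂_0 = 0, rank ∂_1 = 6 ⇒ b_0 = 7 − 0 − 6 = 1; all invariant factors of ∂_1 are 1 so no torsion. So H_0 = Z.
rank ∂_1 = 6, rank ∂_2 = 13 ⇒ b_1 = 21 − 6 − 13 = 2; all invariant factors of ∂_2 are 1 so no torsion. So H_1 = Z^2.
rank ∂_2 = 13, rank ∂_3 = 0 ⇒ b_2 = 14 − 13 − 0 = 1. So H_2 = Z.

H_0 = Z,  H_1 = Z^2,  H_2 = Z.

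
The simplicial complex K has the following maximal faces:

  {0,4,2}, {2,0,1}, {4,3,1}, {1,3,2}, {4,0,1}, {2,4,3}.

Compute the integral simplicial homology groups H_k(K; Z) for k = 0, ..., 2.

Order the vertices as 0 < 1 < 2 < 3 < 4. Listing each simplex with vertices in this order, K has dimension 2 with simplices:

  0-simplices (5): [0], [1], [2], [3], [4]
  1-simplices (9): [0,1], [0,2], [0,4], [1,2], [1,3], [1,4], [2,3], [2,4], [3,4]
  2-simplices (6): [0,1,2], [0,1,4], [0,2,4], [1,2,3], [1,3,4], [2,3,4]

Hence C_0 ≅ Z^5, C_1 ≅ Z^9, C_2 ≅ Z^6.

The boundary map ∂_1: C_1 → C_0 maps an edge to its endpoints' difference, ∂[p,q] = q − p.
This gives a 5×9 integer matrix of rank 4; reducing to Smith normal form yields diagonal entries (1,1,1,1).

The boundary map ∂_2: C_2 → C_1 acts by ∂[p,q,r] = [q,r] − [p,r] + [p,q]. For instance
  ∂[0,2,4] = [2,4] − [0,4] + [0,2],
  ∂[0,1,4] = [1,4] − [0,4] + [0,1].
The resulting 9×6 matrix has rank 5, and its Smith normal form has invariant factors (1,1,1,1,1).

Reading off H_k = ker ∂_k / im ∂_{k+1}:

  H_0: rank C_0 − rank ∂_1 = 5 − 4 = 1, and the invariant factors of ∂_1 are all 1, so H_0 ≅ Z.
  H_1: rank ker ∂_1 − rank ∂_2 = (9 − 4) − 5 = 0, and the invariant factors of ∂_2 are all 1, so H_1 ≅ 0.
  H_2: rank ker ∂_2 − rank ∂_3 = (6 − 5) − 0 = 1, and there is no ∂_3, so H_2 ≅ Z.

As a check, the Euler characteristic is 5 − 9 + 6 = 2, which agrees with 1 − 0 + 1 = 2.

H_0 = Z,  H_1 = 0,  H_2 = Z.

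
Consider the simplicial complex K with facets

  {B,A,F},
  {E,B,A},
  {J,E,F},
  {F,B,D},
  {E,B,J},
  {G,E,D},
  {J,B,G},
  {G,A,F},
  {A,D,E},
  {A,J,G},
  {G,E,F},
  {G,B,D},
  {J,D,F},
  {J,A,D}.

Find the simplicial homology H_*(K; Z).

Order the vertices as A < B < D < E < F < G < J. Listing each simplex with vertices in this order, K has dimension 2 with simplices:

  0-simplices (7): A, B, D, E, F, G, J
  1-simplices (21): AB, AD, AE, AF, AG, AJ, BD, BE, BF, BG, BJ, DE, DF, DG, DJ, EF, EG, EJ, FG, FJ, GJ
  2-simplices (14): ABE, ABF, ADE, ADJ, AFG, AGJ, BDF, BDG, BEJ, BGJ, DEG, DFJ, EFG, EFJ

Hence C_0 ≅ Z^7, C_1 ≅ Z^21, C_2 ≅ Z^14.

Boundary ∂_1: C_1 → C_0 is given by ∂[p,q] = [q] − [p]. For instance
  ∂BD = D − B.
The 7×21 boundary matrix has rank 6 and Smith normal form diag(1,1,1,1,1,1).

∂_2: C_2 → C_1 sends each 2-simplex [p,q,r] to [q,r] − [p,r] + [p,q]. For instance
  ∂AGJ = GJ − AJ + AG,
  ∂DEG = EG − DG + DE.
As a 21×14 matrix over Z this has rank 13, with invariant factors (1,1,1,1,1,1,1,1,1,1,1,1,1).

Now H_k = ker ∂_k / im ∂_{k+1}, so:

  H_0: rank C_0 − rank ∂_1 = 7 − 6 = 1, and the invariant factors of ∂_1 are all 1, so H_0 ≅ Z.
  H_1: rank ker ∂_1 − rank ∂_2 = (21 − 6) − 13 = 2, and the invariant factors of ∂_2 are all 1, so H_1 ≅ Z^2.
  H_2: rank ker ∂_2 − rank ∂_3 = (14 − 13) − 0 = 1, and there is no ∂_3, so H_2 ≅ Z.

(K is a triangulation of the torus T^2.)

H_0 = Z,  H_1 = Z^2,  H_2 = Z.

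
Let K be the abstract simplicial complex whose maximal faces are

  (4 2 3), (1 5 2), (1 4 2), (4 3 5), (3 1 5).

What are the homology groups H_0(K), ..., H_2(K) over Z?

Order the vertices as 1 < 2 < 3 < 4 < 5. Listing each simplex with vertices in this order, K has dimension 2 with simplices:

  0-simplices (5): [1], [2], [3], [4], [5]
  1-simplices (10): [1,2], [1,3], [1,4], [1,5], [2,3], [2,4], [2,5], [3,4], [3,5], [4,5]
  2-simplices (5): [1,2,4], [1,2,5], [1,3,5], [2,3,4], [3,4,5]

so the chain groups are C_0 ≅ Z^5, C_1 ≅ Z^10, C_2 ≅ Z^5.

∂_1: C_1 → C_0 maps an edge to its endpoints' difference, ∂[p,q] = q − p.
This gives a 5×10 integer matrix of rank 4; reducing to Smith normal form yields diagonal entries (1,1,1,1).

∂_2: C_2 → C_1 sends each 2-simplex [p,q,r] to [q,r] − [p,r] + [p,q]. For instance
  ∂[2,3,4] = [3,4] − [2,4] + [2,3],
  ∂[1,2,5] = [2,5] − [1,5] + [1,2].
As a 10×5 matrix over Z this has rank 5, with invariant factors (1,1,1,1,1).

Reading off H_k = ker ∂_k / im ∂_{k+1}:

  H_0: rank C_0 − rank ∂_1 = 5 − 4 = 1, and the invariant factors of ∂_1 are all 1, so H_0 = Z.
  H_1: rank ker ∂_1 − rank ∂_2 = (10 − 4) − 5 = 1, and the invariant factors of ∂_2 are all 1, so H_1 = Z.
  H_2: rank ker ∂_2 − rank ∂_3 = (5 − 5) − 0 = 0, and there is no ∂_3, so H_2 = 0.

As a check, the Euler characteristic is 5 − 10 + 5 = 0, which agrees with 1 − 1 + 0 = 0.

H_0 ≅ Z,  H_1 ≅ Z,  H_2 = 0.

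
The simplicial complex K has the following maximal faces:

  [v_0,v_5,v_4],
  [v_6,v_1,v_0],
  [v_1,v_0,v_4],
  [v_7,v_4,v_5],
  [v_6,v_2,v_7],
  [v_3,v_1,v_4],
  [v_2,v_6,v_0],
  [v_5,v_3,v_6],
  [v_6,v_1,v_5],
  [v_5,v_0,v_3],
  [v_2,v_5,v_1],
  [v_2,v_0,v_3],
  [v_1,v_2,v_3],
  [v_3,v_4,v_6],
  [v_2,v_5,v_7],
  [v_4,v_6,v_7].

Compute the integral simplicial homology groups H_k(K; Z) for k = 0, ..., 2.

H_0 ≅ Z,  H_1 ≅ Z^2,  H_2 ≅ Z.

Take the total order v_0 < v_1 < v_2 < v_3 < v_4 < v_5 < v_6 < v_7 on the vertex set. Then K (dimension 2) consists of the simplices:

  0-simplices (8): [v_0], [v_1], [v_2], [v_3], [v_4], [v_5], [v_6], [v_7]
  1-simplices (24): (24 of them)
  2-simplices (16): (16 of them)

Hence C_0 ≅ Z^8, C_1 ≅ Z^24, C_2 ≅ Z^16.

The boundary map ∂_1: C_1 → C_0 maps an edge to its endpoints' difference, ∂[p,q] = q − p. For instance
  ∂[v_2,v_6] = [v_6] − [v_2].
The 8×24 boundary matrix has rank 7 and Smith normal form diag(1,1,1,1,1,1,1).

∂_2: C_2 → C_1 maps a triangle to the signed sum of its edges. For instance
  ∂[v_3,v_5,v_6] = [v_5,v_6] − [v_3,v_6] + [v_3,v_5],
  ∂[v_0,v_2,v_6] = [v_2,v_6] − [v_0,v_6] + [v_0,v_2].
The resulting 24×16 matrix has rank 15, and its Smith normal form has invariant factors (1,1,1,1,1,1,1,1,1,1,1,1,1,1,1).

Computing H_k = (kernel of ∂_k) / (image of ∂_{k+1}):

  H_0: rank C_0 − rank ∂_1 = 8 − 7 = 1, and the invariant factors of ∂_1 are all 1, so H_0 ≅ Z.
  H_1: rank ker ∂_1 − rank ∂_2 = (24 − 7) − 15 = 2, and the invariant factors of ∂_2 are all 1, so H_1 ≅ Z^2.
  H_2: rank ker ∂_2 − rank ∂_3 = (16 − 15) − 0 = 1, and there is no ∂_3, so H_2 ≅ Z.

As a check, the Euler characteristic is 8 − 24 + 16 = 0, which agrees with 1 − 2 + 1 = 0.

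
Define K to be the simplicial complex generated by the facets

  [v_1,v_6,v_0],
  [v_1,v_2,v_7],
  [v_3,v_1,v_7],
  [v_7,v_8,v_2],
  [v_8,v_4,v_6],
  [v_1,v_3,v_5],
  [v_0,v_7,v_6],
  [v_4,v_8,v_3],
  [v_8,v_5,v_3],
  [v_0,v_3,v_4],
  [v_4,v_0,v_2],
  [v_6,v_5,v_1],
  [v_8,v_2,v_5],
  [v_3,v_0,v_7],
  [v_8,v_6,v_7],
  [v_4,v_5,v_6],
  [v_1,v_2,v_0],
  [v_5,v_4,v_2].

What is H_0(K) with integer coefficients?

We work with the vertex ordering v_0 < v_1 < v_2 < v_3 < v_4 < v_5 < v_6 < v_7 < v_8. The simplices of K, each written with vertices in increasing order, are:

  0-simplices (9): [v_0], [v_1], [v_2], [v_3], [v_4], [v_5], [v_6], [v_7], [v_8]
  1-simplices (27): (27 of them)
  2-simplices (18): (18 of them)

Hence C_0 ≅ Z^9, C_1 ≅ Z^27, C_2 ≅ Z^18.

The boundary map ∂_1: C_1 → C_0 maps an edge to its endpoints' difference, ∂[p,q] = q − p. For instance
  ∂[v_0,v_4] = [v_4] − [v_0].
The 9×27 boundary matrix has rank 8 and Smith normal form diag(1,1,1,1,1,1,1,1).

Boundary ∂_2: C_2 → C_1 maps a triangle to the signed sum of its edges. For instance
  ∂[v_0,v_3,v_4] = [v_3,v_4] − [v_0,v_4] + [v_0,v_3],
  ∂[v_2,v_4,v_5] = [v_4,v_5] − [v_2,v_5] + [v_2,v_4].
As a 27×18 matrix over Z this has rank 18, with invariant factors (1,1,1,1,1,1,1,1,1,1,1,1,1,1,1,1,1,2).

From H_k ≅ ker(∂_k) / im(∂_{k+1}) we obtain:

  H_0: rank C_0 − rank ∂_1 = 9 − 8 = 1, and the invariant factors of ∂_1 are all 1, so H_0 = Z.

(K is a triangulation of the Klein bottle.)

H_0 ≅ Z.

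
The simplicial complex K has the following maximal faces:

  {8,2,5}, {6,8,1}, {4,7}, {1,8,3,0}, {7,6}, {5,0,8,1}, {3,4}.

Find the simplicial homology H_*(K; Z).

H_0 = Z,  H_1 = Z,  H_2 = 0,  H_3 = 0.

Order the vertices as 0 < 1 < 2 < 3 < 4 < 5 < 6 < 7 < 8. Listing each simplex with vertices in this order, K has dimension 3 with simplices:

  0-simplices (9): [0], [1], [2], [3], [4], [5], [6], [7], [8]
  1-simplices (16): [0,1], [0,3], [0,5], [0,8], [1,3], [1,5], [1,6], [1,8], [2,5], [2,8], [3,4], [3,8], [4,7], [5,8], [6,7], [6,8]
  2-simplices (9): [0,1,3], [0,1,5], [0,1,8], [0,3,8], [0,5,8], [1,3,8], [1,5,8], [1,6,8], [2,5,8]
  3-simplices (2): [0,1,3,8], [0,1,5,8]

Hence C_0 ≅ Z^9, C_1 ≅ Z^16, C_2 ≅ Z^9, C_3 ≅ Z^2.

The boundary map ∂_1: C_1 → C_0 is given by ∂[p,q] = [q] − [p].
As a 9×16 matrix over Z this has rank 8, with invariant factors (1,1,1,1,1,1,1,1).

The boundary map ∂_2: C_2 → C_1 acts by ∂[p,q,r] = [q,r] − [p,r] + [p,q]. For instance
  ∂[1,6,8] = [6,8] − [1,8] + [1,6],
  ∂[1,3,8] = [3,8] − [1,8] + [1,3].
The resulting 16×9 matrix has rank 7, and its Smith normal form has invariant factors (1,1,1,1,1,1,1).

Boundary ∂_3: C_3 → C_2 sends each 3-simplex σ to the alternating sum Σ_i (−1)^i (σ with its i-th vertex removed). For instance
  ∂[0,1,3,8] = [1,3,8] − [0,3,8] + [0,1,8] − [0,1,3],
  ∂[0,1,5,8] = [1,5,8] − [0,5,8] + [0,1,8] − [0,1,5].
As a 9×2 matrix over Z this has rank 2, with invariant factors (1,1).

Computing H_k = (kernel of ∂_k) / (image of ∂_{k+1}):

  H_0: rank C_0 − rank ∂_1 = 9 − 8 = 1, and the invariant factors of ∂_1 are all 1, so H_0 = Z.
  H_1: rank ker ∂_1 − rank ∂_2 = (16 − 8) − 7 = 1, and the invariant factors of ∂_2 are all 1, so H_1 = Z.
  H_2: rank ker ∂_2 − rank ∂_3 = (9 − 7) − 2 = 0, and the invariant factors of ∂_3 are all 1, so H_2 = 0.
  H_3: rank ker ∂_3 − rank ∂_4 = (2 − 2) − 0 = 0, and there is no ∂_4, so H_3 = 0.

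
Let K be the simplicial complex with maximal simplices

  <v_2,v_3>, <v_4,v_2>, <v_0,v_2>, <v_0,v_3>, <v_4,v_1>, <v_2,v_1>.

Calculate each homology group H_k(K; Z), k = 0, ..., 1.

K has 5 vertices, 6 edges.
rank ∂_0 = 0, rank ∂_1 = 4 ⇒ b_0 = 5 − 0 − 4 = 1; all invariant factors of ∂_1 are 1 so no torsion. So H_0 = Z.
rank ∂_1 = 4, rank ∂_2 = 0 ⇒ b_1 = 6 − 4 − 0 = 2. So H_1 = Z^2.

H_0 ≅ Z,  H_1 ≅ Z^2.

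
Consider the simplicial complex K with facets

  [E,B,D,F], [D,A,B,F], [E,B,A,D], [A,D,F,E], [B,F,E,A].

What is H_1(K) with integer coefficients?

K has 5 vertices, 10 edges, 10 triangles, 5 3-simplices.
rank ∂_1 = 4, rank ∂_2 = 6 ⇒ b_1 = 10 − 4 − 6 = 0; all invariant factors of ∂_2 are 1 so no torsion. So H_1 ≅ 0.

H_1 ≅ 0.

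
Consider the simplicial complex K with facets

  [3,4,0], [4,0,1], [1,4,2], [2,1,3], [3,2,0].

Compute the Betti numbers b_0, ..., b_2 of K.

b_0 = 1, b_1 = 1, b_2 = 0.

Take the total order 0 < 1 < 2 < 3 < 4 on the vertex set. Then K (dimension 2) consists of the simplices:

  0-simplices (5): [0], [1], [2], [3], [4]
  1-simplices (10): [0,1], [0,2], [0,3], [0,4], [1,2], [1,3], [1,4], [2,3], [2,4], [3,4]
  2-simplices (5): [0,1,4], [0,2,3], [0,3,4], [1,2,3], [1,2,4]

Hence C_0 ≅ Z^5, C_1 ≅ Z^10, C_2 ≅ Z^5.

Boundary ∂_1: C_1 → C_0 is given by ∂[p,q] = [q] − [p]. For instance
  ∂[2,4] = [4] − [2].
As a 5×10 matrix over Z this has rank 4, with invariant factors (1,1,1,1).

Boundary ∂_2: C_2 → C_1 sends each 2-simplex [p,q,r] to [q,r] − [p,r] + [p,q]. For instance
  ∂[1,2,3] = [2,3] − [1,3] + [1,2],
  ∂[0,1,4] = [1,4] − [0,4] + [0,1].
As a 10×5 matrix over Z this has rank 5, with invariant factors (1,1,1,1,1).

Now H_k = ker ∂_k / im ∂_{k+1}, so:

  H_0: rank C_0 − rank ∂_1 = 5 − 4 = 1, and the invariant factors of ∂_1 are all 1, so H_0 ≅ Z.
  H_1: rank ker ∂_1 − rank ∂_2 = (10 − 4) − 5 = 1, and the invariant factors of ∂_2 are all 1, so H_1 ≅ Z.
  H_2: rank ker ∂_2 − rank ∂_3 = (5 − 5) − 0 = 0, and there is no ∂_3, so H_2 ≅ 0.

Hence the Betti numbers are b_0 = 1, b_1 = 1, b_2 = 0.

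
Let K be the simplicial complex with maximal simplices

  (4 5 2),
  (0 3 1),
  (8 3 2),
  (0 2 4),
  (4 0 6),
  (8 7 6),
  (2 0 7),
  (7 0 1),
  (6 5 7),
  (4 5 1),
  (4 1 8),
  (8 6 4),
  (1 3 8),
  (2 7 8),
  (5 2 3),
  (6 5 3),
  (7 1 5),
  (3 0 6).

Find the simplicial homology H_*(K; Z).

H_0 ≅ Z,  H_1 ≅ Z^2,  H_2 ≅ Z.

Take the total order 0 < 1 < 2 < 3 < 4 < 5 < 6 < 7 < 8 on the vertex set. Then K (dimension 2) consists of the simplices:

  0-simplices (9): [0], [1], [2], [3], [4], [5], [6], [7], [8]
  1-simplices (27): (27 of them)
  2-simplices (18): [0,1,3], [0,1,7], [0,2,4], [0,2,7], [0,3,6], [0,4,6], [1,3,8], [1,4,5], [1,4,8], [1,5,7], [2,3,5], [2,3,8], [2,4,5], [2,7,8], [3,5,6], [4,6,8], [5,6,7], [6,7,8]

giving chain groups C_0 ≅ Z^9, C_1 ≅ Z^27, C_2 ≅ Z^18.

The boundary map ∂_1: C_1 → C_0 is given by ∂[p,q] = [q] − [p]. For instance
  ∂[0,7] = [7] − [0].
The 9×27 boundary matrix has rank 8 and Smith normal form diag(1,1,1,1,1,1,1,1).

∂_2: C_2 → C_1 acts by ∂[p,q,r] = [q,r] − [p,r] + [p,q]. For instance
  ∂[1,5,7] = [5,7] − [1,7] + [1,5],
  ∂[5,6,7] = [6,7] − [5,7] + [5,6].
The resulting 27×18 matrix has rank 17, and its Smith normal form has invariant factors (1,1,1,1,1,1,1,1,1,1,1,1,1,1,1,1,1).

Now H_k = ker ∂_k / im ∂_{k+1}, so:

  H_0: rank C_0 − rank ∂_1 = 9 − 8 = 1, and the invariant factors of ∂_1 are all 1, so H_0 ≅ Z.
  H_1: rank ker ∂_1 − rank ∂_2 = (27 − 8) − 17 = 2, and the invariant factors of ∂_2 are all 1, so H_1 ≅ Z^2.
  H_2: rank ker ∂_2 − rank ∂_3 = (18 − 17) − 0 = 1, and there is no ∂_3, so H_2 ≅ Z.

(K is a triangulation of the torus T^2.)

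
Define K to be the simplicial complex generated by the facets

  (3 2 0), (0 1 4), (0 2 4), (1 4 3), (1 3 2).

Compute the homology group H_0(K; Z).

H_0 ≅ Z.

We work with the vertex ordering 0 < 1 < 2 < 3 < 4. The simplices of K, each written with vertices in increasing order, are:

  0-simplices (5): [0], [1], [2], [3], [4]
  1-simplices (10): [0,1], [0,2], [0,3], [0,4], [1,2], [1,3], [1,4], [2,3], [2,4], [3,4]
  2-simplices (5): [0,1,4], [0,2,3], [0,2,4], [1,2,3], [1,3,4]

so the chain groups are C_0 ≅ Z^5, C_1 ≅ Z^10, C_2 ≅ Z^5.

The boundary map ∂_1: C_1 → C_0 maps an edge to its endpoints' difference, ∂[p,q] = q − p. For instance
  ∂[0,2] = [2] − [0].
This gives a 5×10 integer matrix of rank 4; reducing to Smith normal form yields diagonal entries (1,1,1,1).

Boundary ∂_2: C_2 → C_1 acts by ∂[p,q,r] = [q,r] − [p,r] + [p,q]. For instance
  ∂[1,3,4] = [3,4] − [1,4] + [1,3],
  ∂[0,2,4] = [2,4] − [0,4] + [0,2].
As a 10×5 matrix over Z this has rank 5, with invariant factors (1,1,1,1,1).

Now H_k = ker ∂_k / im ∂_{k+1}, so:

  H_0: rank C_0 − rank ∂_1 = 5 − 4 = 1, and the invariant factors of ∂_1 are all 1, so H_0 ≅ Z.

(K is a triangulation of the Möbius band.)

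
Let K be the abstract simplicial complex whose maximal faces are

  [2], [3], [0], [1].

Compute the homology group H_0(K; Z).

H_0 ≅ Z^4.

We work with the vertex ordering 0 < 1 < 2 < 3. The simplices of K, each written with vertices in increasing order, are:

  0-simplices (4): [0], [1], [2], [3]

so the chain groups are C_0 ≅ Z^4.

Now H_k = ker ∂_k / im ∂_{k+1}, so:

  H_0: rank C_0 − rank ∂_1 = 4 − 0 = 4, and there is no ∂_1, so H_0 = Z^4.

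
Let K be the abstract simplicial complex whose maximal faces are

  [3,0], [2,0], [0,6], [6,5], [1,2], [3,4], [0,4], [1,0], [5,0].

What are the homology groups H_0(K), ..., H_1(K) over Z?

H_0 = Z,  H_1 = Z^3.

Order the vertices as 0 < 1 < 2 < 3 < 4 < 5 < 6. Listing each simplex with vertices in this order, K has dimension 1 with simplices:

  0-simplices (7): [0], [1], [2], [3], [4], [5], [6]
  1-simplices (9): [0,1], [0,2], [0,3], [0,4], [0,5], [0,6], [1,2], [3,4], [5,6]

Hence C_0 ≅ Z^7, C_1 ≅ Z^9.

∂_1: C_1 → C_0 maps an edge to its endpoints' difference, ∂[p,q] = q − p.
The 7×9 boundary matrix has rank 6 and Smith normal form diag(1,1,1,1,1,1).

From H_k ≅ ker(∂_k) / im(∂_{k+1}) we obtain:

  H_0: rank C_0 − rank ∂_1 = 7 − 6 = 1, and the invariant factors of ∂_1 are all 1, so H_0 ≅ Z.
  H_1: rank ker ∂_1 − rank ∂_2 = (9 − 6) − 0 = 3, and there is no ∂_2, so H_1 ≅ Z^3.

As a check, the Euler characteristic is 7 − 9 = -2, which agrees with 1 − 3 = -2.
(K is a triangulation of a wedge of 3 circles.)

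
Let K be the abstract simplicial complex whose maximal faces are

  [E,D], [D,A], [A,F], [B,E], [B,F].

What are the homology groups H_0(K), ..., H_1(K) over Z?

H_0 = Z,  H_1 = Z.

We work with the vertex ordering A < B < D < E < F. The simplices of K, each written with vertices in increasing order, are:

  0-simplices (5): A, B, D, E, F
  1-simplices (5): AD, AF, BE, BF, DE

Hence C_0 ≅ Z^5, C_1 ≅ Z^5.

The boundary map ∂_1: C_1 → C_0 is given by ∂[p,q] = [q] − [p]. For instance
  ∂AD = D − A.
The 5×5 boundary matrix has rank 4 and Smith normal form diag(1,1,1,1).

Now H_k = ker ∂_k / im ∂_{k+1}, so:

  H_0: rank C_0 − rank ∂_1 = 5 − 4 = 1, and the invariant factors of ∂_1 are all 1, so H_0 ≅ Z.
  H_1: rank ker ∂_1 − rank ∂_2 = (5 − 4) − 0 = 1, and there is no ∂_2, so H_1 ≅ Z.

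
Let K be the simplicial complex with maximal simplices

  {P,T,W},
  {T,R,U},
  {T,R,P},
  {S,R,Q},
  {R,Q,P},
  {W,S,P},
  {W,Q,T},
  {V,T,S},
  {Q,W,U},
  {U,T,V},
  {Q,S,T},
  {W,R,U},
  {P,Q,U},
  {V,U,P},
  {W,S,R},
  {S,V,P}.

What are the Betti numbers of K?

Fix the vertex order P < Q < R < S < T < U < V < W and write every simplex with vertices in increasing order. Then dim K = 2 and the simplices of K are:

  0-simplices (8): P, Q, R, S, T, U, V, W
  1-simplices (24): PQ, PR, PS, PT, PU, PV, PW, QR, QS, QT, QU, QW, RS, RT, RU, RW, ST, SV, SW, TU, TV, TW, UV, UW
  2-simplices (16): PQR, PQU, PRT, PSV, PSW, PTW, PUV, QRS, QST, QTW, QUW, RSW, RTU, RUW, STV, TUV

so the chain groups are C_0 ≅ Z^8, C_1 ≅ Z^24, C_2 ≅ Z^16.

The boundary map ∂_1: C_1 → C_0 sends each edge [p,q] (with p < q) to q − p. For instance
  ∂RU = U − R.
The resulting 8×24 matrix has rank 7, and its Smith normal form has invariant factors (1,1,1,1,1,1,1).

∂_2: C_2 → C_1 sends each 2-simplex [p,q,r] to [q,r] − [p,r] + [p,q]. For instance
  ∂PSW = SW − PW + PS,
  ∂QRS = RS − QS + QR.
The 24×16 boundary matrix has rank 15 and Smith normal form diag(1,1,1,1,1,1,1,1,1,1,1,1,1,1,1).

Now H_k = ker ∂_k / im ∂_{k+1}, so:

  H_0: rank C_0 − rank ∂_1 = 8 − 7 = 1, and the invariant factors of ∂_1 are all 1, so H_0 ≅ Z.
  H_1: rank ker ∂_1 − rank ∂_2 = (24 − 7) − 15 = 2, and the invariant factors of ∂_2 are all 1, so H_1 ≅ Z^2.
  H_2: rank ker ∂_2 − rank ∂_3 = (16 − 15) − 0 = 1, and there is no ∂_3, so H_2 ≅ Z.

Hence the Betti numbers are b_0 = 1, b_1 = 2, b_2 = 1.

b_0 = 1, b_1 = 2, b_2 = 1.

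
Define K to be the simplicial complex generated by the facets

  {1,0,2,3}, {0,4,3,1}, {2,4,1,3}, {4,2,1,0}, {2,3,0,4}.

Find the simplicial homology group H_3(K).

H_3 = Z.

Take the total order 0 < 1 < 2 < 3 < 4 on the vertex set. Then K (dimension 3) consists of the simplices:

  0-simplices (5): [0], [1], [2], [3], [4]
  1-simplices (10): [0,1], [0,2], [0,3], [0,4], [1,2], [1,3], [1,4], [2,3], [2,4], [3,4]
  2-simplices (10): [0,1,2], [0,1,3], [0,1,4], [0,2,3], [0,2,4], [0,3,4], [1,2,3], [1,2,4], [1,3,4], [2,3,4]
  3-simplices (5): [0,1,2,3], [0,1,2,4], [0,1,3,4], [0,2,3,4], [1,2,3,4]

Hence C_0 ≅ Z^5, C_1 ≅ Z^10, C_2 ≅ Z^10, C_3 ≅ Z^5.

∂_1: C_1 → C_0 is given by ∂[p,q] = [q] − [p].
This gives a 5×10 integer matrix of rank 4; reducing to Smith normal form yields diagonal entries (1,1,1,1).

∂_2: C_2 → C_1 sends each 2-simplex [p,q,r] to [q,r] − [p,r] + [p,q]. For instance
  ∂[1,2,3] = [2,3] − [1,3] + [1,2],
  ∂[0,1,2] = [1,2] − [0,2] + [0,1].
The resulting 10×10 matrix has rank 6, and its Smith normal form has invariant factors (1,1,1,1,1,1).

Boundary ∂_3: C_3 → C_2 sends each 3-simplex σ to the alternating sum Σ_i (−1)^i (σ with its i-th vertex removed). For instance
  ∂[0,1,2,3] = [1,2,3] − [0,2,3] + [0,1,3] − [0,1,2],
  ∂[0,2,3,4] = [2,3,4] − [0,3,4] + [0,2,4] − [0,2,3].
This gives a 10×5 integer matrix of rank 4; reducing to Smith normal form yields diagonal entries (1,1,1,1).

Reading off H_k = ker ∂_k / im ∂_{k+1}:

  H_3: rank ker ∂_3 − rank ∂_4 = (5 − 4) − 0 = 1, and there is no ∂_4, so H_3 ≅ Z.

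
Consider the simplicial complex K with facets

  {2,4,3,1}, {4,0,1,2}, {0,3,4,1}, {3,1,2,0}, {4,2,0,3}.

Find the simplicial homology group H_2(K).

We work with the vertex ordering 0 < 1 < 2 < 3 < 4. The simplices of K, each written with vertices in increasing order, are:

  0-simplices (5): [0], [1], [2], [3], [4]
  1-simplices (10): [0,1], [0,2], [0,3], [0,4], [1,2], [1,3], [1,4], [2,3], [2,4], [3,4]
  2-simplices (10): [0,1,2], [0,1,3], [0,1,4], [0,2,3], [0,2,4], [0,3,4], [1,2,3], [1,2,4], [1,3,4], [2,3,4]
  3-simplices (5): [0,1,2,3], [0,1,2,4], [0,1,3,4], [0,2,3,4], [1,2,3,4]

so the chain groups are C_0 ≅ Z^5, C_1 ≅ Z^10, C_2 ≅ Z^10, C_3 ≅ Z^5.

∂_1: C_1 → C_0 is given by ∂[p,q] = [q] − [p]. For instance
  ∂[2,4] = [4] − [2].
The resulting 5×10 matrix has rank 4, and its Smith normal form has invariant factors (1,1,1,1).

The boundary map ∂_2: C_2 → C_1 maps a triangle to the signed sum of its edges. For instance
  ∂[0,1,4] = [1,4] − [0,4] + [0,1],
  ∂[0,2,3] = [2,3] − [0,3] + [0,2].
The resulting 10×10 matrix has rank 6, and its Smith normal form has invariant factors (1,1,1,1,1,1).

The boundary map ∂_3: C_3 → C_2 sends each 3-simplex σ to the alternating sum Σ_i (−1)^i (σ with its i-th vertex removed). For instance
  ∂[0,1,2,4] = [1,2,4] − [0,2,4] + [0,1,4] − [0,1,2],
  ∂[1,2,3,4] = [2,3,4] − [1,3,4] + [1,2,4] − [1,2,3].
As a 10×5 matrix over Z this has rank 4, with invariant factors (1,1,1,1).

Computing H_k = (kernel of ∂_k) / (image of ∂_{k+1}):

  H_2: rank ker ∂_2 − rank ∂_3 = (10 − 6) − 4 = 0, and the invariant factors of ∂_3 are all 1, so H_2 = 0.

H_2 ≅ 0.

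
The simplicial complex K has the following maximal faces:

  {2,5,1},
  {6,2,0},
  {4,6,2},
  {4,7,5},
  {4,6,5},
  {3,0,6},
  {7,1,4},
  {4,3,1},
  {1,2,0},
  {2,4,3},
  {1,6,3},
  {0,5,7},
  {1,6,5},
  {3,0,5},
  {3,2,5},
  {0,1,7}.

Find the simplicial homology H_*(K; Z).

H_0 = Z,  H_1 = Z^2,  H_2 = Z.

Order the vertices as 0 < 1 < 2 < 3 < 4 < 5 < 6 < 7. Listing each simplex with vertices in this order, K has dimension 2 with simplices:

  0-simplices (8): [0], [1], [2], [3], [4], [5], [6], [7]
  1-simplices (24): (24 of them)
  2-simplices (16): [0,1,2], [0,1,7], [0,2,6], [0,3,5], [0,3,6], [0,5,7], [1,2,5], [1,3,4], [1,3,6], [1,4,7], [1,5,6], [2,3,4], [2,3,5], [2,4,6], [4,5,6], [4,5,7]

so the chain groups are C_0 ≅ Z^8, C_1 ≅ Z^24, C_2 ≅ Z^16.

∂_1: C_1 → C_0 maps an edge to its endpoints' difference, ∂[p,q] = q − p. For instance
  ∂[4,5] = [5] − [4].
The resulting 8×24 matrix has rank 7, and its Smith normal form has invariant factors (1,1,1,1,1,1,1).

∂_2: C_2 → C_1 acts by ∂[p,q,r] = [q,r] − [p,r] + [p,q]. For instance
  ∂[0,2,6] = [2,6] − [0,6] + [0,2],
  ∂[0,3,6] = [3,6] − [0,6] + [0,3].
As a 24×16 matrix over Z this has rank 15, with invariant factors (1,1,1,1,1,1,1,1,1,1,1,1,1,1,1).

Now H_k = ker ∂_k / im ∂_{k+1}, so:

  H_0: rank C_0 − rank ∂_1 = 8 − 7 = 1, and the invariant factors of ∂_1 are all 1, so H_0 ≅ Z.
  H_1: rank ker ∂_1 − rank ∂_2 = (24 − 7) − 15 = 2, and the invariant factors of ∂_2 are all 1, so H_1 ≅ Z^2.
  H_2: rank ker ∂_2 − rank ∂_3 = (16 − 15) − 0 = 1, and there is no ∂_3, so H_2 ≅ Z.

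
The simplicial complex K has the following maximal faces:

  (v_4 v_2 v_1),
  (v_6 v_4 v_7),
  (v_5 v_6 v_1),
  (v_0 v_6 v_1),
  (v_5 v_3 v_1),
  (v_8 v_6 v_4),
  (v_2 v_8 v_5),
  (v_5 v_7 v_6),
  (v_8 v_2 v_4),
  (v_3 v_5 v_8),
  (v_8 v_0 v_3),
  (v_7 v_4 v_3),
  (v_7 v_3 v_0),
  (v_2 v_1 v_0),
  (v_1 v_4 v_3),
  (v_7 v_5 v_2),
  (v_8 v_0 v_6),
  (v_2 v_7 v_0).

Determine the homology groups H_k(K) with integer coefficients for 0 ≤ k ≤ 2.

Order the vertices as v_0 < v_1 < v_2 < v_3 < v_4 < v_5 < v_6 < v_7 < v_8. Listing each simplex with vertices in this order, K has dimension 2 with simplices:

  0-simplices (9): [v_0], [v_1], [v_2], [v_3], [v_4], [v_5], [v_6], [v_7], [v_8]
  1-simplices (27): (27 of them)
  2-simplices (18): (18 of them)

Hence C_0 ≅ Z^9, C_1 ≅ Z^27, C_2 ≅ Z^18.

∂_1: C_1 → C_0 is given by ∂[p,q] = [q] − [p].
As a 9×27 matrix over Z this has rank 8, with invariant factors (1,1,1,1,1,1,1,1).

∂_2: C_2 → C_1 sends each 2-simplex [p,q,r] to [q,r] − [p,r] + [p,q]. For instance
  ∂[v_2,v_4,v_8] = [v_4,v_8] − [v_2,v_8] + [v_2,v_4],
  ∂[v_0,v_2,v_7] = [v_2,v_7] − [v_0,v_7] + [v_0,v_2].
As a 27×18 matrix over Z this has rank 17, with invariant factors (1,1,1,1,1,1,1,1,1,1,1,1,1,1,1,1,1).

From H_k ≅ ker(∂_k) / im(∂_{k+1}) we obtain:

  H_0: rank C_0 − rank ∂_1 = 9 − 8 = 1, and the invariant factors of ∂_1 are all 1, so H_0 ≅ Z.
  H_1: rank ker ∂_1 − rank ∂_2 = (27 − 8) − 17 = 2, and the invariant factors of ∂_2 are all 1, so H_1 ≅ Z^2.
  H_2: rank ker ∂_2 − rank ∂_3 = (18 − 17) − 0 = 1, and there is no ∂_3, so H_2 ≅ Z.

H_0 ≅ Z,  H_1 ≅ Z^2,  H_2 ≅ Z.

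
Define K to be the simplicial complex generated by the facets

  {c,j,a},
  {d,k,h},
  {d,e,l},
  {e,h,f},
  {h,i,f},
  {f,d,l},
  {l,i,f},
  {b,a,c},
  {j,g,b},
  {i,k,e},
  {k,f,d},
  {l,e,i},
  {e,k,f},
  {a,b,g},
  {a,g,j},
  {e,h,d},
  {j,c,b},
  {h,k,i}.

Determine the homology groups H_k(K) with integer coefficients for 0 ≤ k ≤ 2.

We work with the vertex ordering a < b < c < d < e < f < g < h < i < j < k < l. The simplices of K, each written with vertices in increasing order, are:

  0-simplices (12): a, b, c, d, e, f, g, h, i, j, k, l
  1-simplices (27): ab, ac, ag, aj, bc, bg, bj, cj, de, df, dh, dk, dl, ef, eh, ei, ek, el, fh, fi, fk, fl, gj, hi, hk, ik, il
  2-simplices (18): abc, abg, acj, agj, bcj, bgj, deh, del, dfk, dfl, dhk, efh, efk, eik, eil, fhi, fil, hik

Hence C_0 ≅ Z^12, C_1 ≅ Z^27, C_2 ≅ Z^18.

The boundary map ∂_1: C_1 → C_0 sends each edge [p,q] (with p < q) to q − p. For instance
  ∂hk = k − h.
The 12×27 boundary matrix has rank 10 and Smith normal form diag(1,1,1,1,1,1,1,1,1,1).

∂_2: C_2 → C_1 acts by ∂[p,q,r] = [q,r] − [p,r] + [p,q]. For instance
  ∂efh = fh − eh + ef,
  ∂bgj = gj − bj + bg.
This gives a 27×18 integer matrix of rank 17; reducing to Smith normal form yields diagonal entries (1,1,1,1,1,1,1,1,1,1,1,1,1,1,1,1,2).

Reading off H_k = ker ∂_k / im ∂_{k+1}:

  H_0: rank C_0 − rank ∂_1 = 12 − 10 = 2, and the invariant factors of ∂_1 are all 1, so H_0 = Z^2.
  H_1: rank ker ∂_1 − rank ∂_2 = (27 − 10) − 17 = 0, and ∂_2 has invariant factor 2 > 1, so H_1 = Z/2.
  H_2: rank ker ∂_2 − rank ∂_3 = (18 − 17) − 0 = 1, and there is no ∂_3, so H_2 = Z.

As a check, the Euler characteristic is 12 − 27 + 18 = 3, which agrees with 2 − 0 + 1 = 3.

H_0 ≅ Z^2,  H_1 ≅ Z/2,  H_2 ≅ Z.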